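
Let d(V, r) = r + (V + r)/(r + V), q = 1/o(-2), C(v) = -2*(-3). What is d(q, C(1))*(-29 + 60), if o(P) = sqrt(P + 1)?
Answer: 217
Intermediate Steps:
o(P) = sqrt(1 + P)
C(v) = 6
q = -I (q = 1/(sqrt(1 - 2)) = 1/(sqrt(-1)) = 1/I = -I ≈ -1.0*I)
d(V, r) = 1 + r (d(V, r) = r + (V + r)/(V + r) = r + 1 = 1 + r)
d(q, C(1))*(-29 + 60) = (1 + 6)*(-29 + 60) = 7*31 = 217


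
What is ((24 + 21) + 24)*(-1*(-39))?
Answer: 2691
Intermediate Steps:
((24 + 21) + 24)*(-1*(-39)) = (45 + 24)*39 = 69*39 = 2691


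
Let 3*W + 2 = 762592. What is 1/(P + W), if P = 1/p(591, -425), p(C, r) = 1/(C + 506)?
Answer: 3/765881 ≈ 3.9171e-6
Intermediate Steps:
W = 762590/3 (W = -⅔ + (⅓)*762592 = -⅔ + 762592/3 = 762590/3 ≈ 2.5420e+5)
p(C, r) = 1/(506 + C)
P = 1097 (P = 1/(1/(506 + 591)) = 1/(1/1097) = 1097)
1/(P + W) = 1/(1097 + 762590/3) = 1/(765881/3) = 3/765881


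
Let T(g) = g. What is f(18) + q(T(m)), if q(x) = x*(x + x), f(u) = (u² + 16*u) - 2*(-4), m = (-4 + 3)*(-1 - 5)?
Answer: 692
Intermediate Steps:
m = 6 (m = -1*(-6) = 6)
f(u) = 8 + u² + 16*u (f(u) = (u² + 16*u) + 8 = 8 + u² + 16*u)
q(x) = 2*x² (q(x) = x*(2*x) = 2*x²)
f(18) + q(T(m)) = (8 + 18² + 16*18) + 2*6² = (8 + 324 + 288) + 2*36 = 620 + 72 = 692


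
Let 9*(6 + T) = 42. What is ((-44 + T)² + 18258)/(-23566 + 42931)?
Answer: 182818/174285 ≈ 1.0490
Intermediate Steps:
T = -4/3 (T = -6 + (⅑)*42 = -6 + 14/3 = -4/3 ≈ -1.3333)
((-44 + T)² + 18258)/(-23566 + 42931) = ((-44 - 4/3)² + 18258)/(-23566 + 42931) = ((-136/3)² + 18258)/19365 = (18496/9 + 18258)*(1/19365) = (182818/9)*(1/19365) = 182818/174285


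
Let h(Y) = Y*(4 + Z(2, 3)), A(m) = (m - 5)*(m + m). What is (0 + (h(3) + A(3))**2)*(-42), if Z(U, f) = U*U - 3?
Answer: -378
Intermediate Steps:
Z(U, f) = -3 + U**2 (Z(U, f) = U**2 - 3 = -3 + U**2)
A(m) = 2*m*(-5 + m) (A(m) = (-5 + m)*(2*m) = 2*m*(-5 + m))
h(Y) = 5*Y (h(Y) = Y*(4 + (-3 + 2**2)) = Y*(4 + (-3 + 4)) = Y*(4 + 1) = Y*5 = 5*Y)
(0 + (h(3) + A(3))**2)*(-42) = (0 + (5*3 + 2*3*(-5 + 3))**2)*(-42) = (0 + (15 + 2*3*(-2))**2)*(-42) = (0 + (15 - 12)**2)*(-42) = (0 + 3**2)*(-42) = (0 + 9)*(-42) = 9*(-42) = -378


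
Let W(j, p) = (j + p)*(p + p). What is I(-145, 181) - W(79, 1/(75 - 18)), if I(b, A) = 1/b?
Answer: -1309409/471105 ≈ -2.7794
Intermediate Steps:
W(j, p) = 2*p*(j + p) (W(j, p) = (j + p)*(2*p) = 2*p*(j + p))
I(-145, 181) - W(79, 1/(75 - 18)) = 1/(-145) - 2*(79 + 1/(75 - 18))/(75 - 18) = -1/145 - 2*(79 + 1/57)/57 = -1/145 - 2*4504/(57*57) = -1/145 - 1*9008/3249 = -1/145 - 9008/3249 = -1309409/471105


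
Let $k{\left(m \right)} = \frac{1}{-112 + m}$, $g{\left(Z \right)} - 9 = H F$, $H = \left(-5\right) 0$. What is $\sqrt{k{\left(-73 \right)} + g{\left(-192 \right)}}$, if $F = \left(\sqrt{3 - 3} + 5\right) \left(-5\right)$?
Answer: $\frac{8 \sqrt{4810}}{185} \approx 2.9991$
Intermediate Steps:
$H = 0$
$F = -25$ ($F = \left(\sqrt{0} + 5\right) \left(-5\right) = \left(0 + 5\right) \left(-5\right) = 5 \left(-5\right) = -25$)
$g{\left(Z \right)} = 9$ ($g{\left(Z \right)} = 9 + 0 \left(-25\right) = 9 + 0 = 9$)
$\sqrt{k{\left(-73 \right)} + g{\left(-192 \right)}} = \sqrt{\frac{1}{-112 - 73} + 9} = \sqrt{\frac{1}{-185} + 9} = \sqrt{- \frac{1}{185} + 9} = \sqrt{\frac{1664}{185}} = \frac{8 \sqrt{4810}}{185}$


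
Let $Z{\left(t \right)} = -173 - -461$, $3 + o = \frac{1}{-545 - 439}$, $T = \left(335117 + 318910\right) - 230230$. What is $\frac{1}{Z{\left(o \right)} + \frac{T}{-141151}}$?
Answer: $\frac{141151}{40227691} \approx 0.0035088$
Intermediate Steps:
$T = 423797$ ($T = 654027 - 230230 = 423797$)
$o = - \frac{2953}{984}$ ($o = -3 + \frac{1}{-545 - 439} = -3 + \frac{1}{-984} = -3 - \frac{1}{984} = - \frac{2953}{984} \approx -3.001$)
$Z{\left(t \right)} = 288$ ($Z{\left(t \right)} = -173 + 461 = 288$)
$\frac{1}{Z{\left(o \right)} + \frac{T}{-141151}} = \frac{1}{288 + \frac{423797}{-141151}} = \frac{1}{288 + 423797 \left(- \frac{1}{141151}\right)} = \frac{1}{288 - \frac{423797}{141151}} = \frac{1}{\frac{40227691}{141151}} = \frac{141151}{40227691}$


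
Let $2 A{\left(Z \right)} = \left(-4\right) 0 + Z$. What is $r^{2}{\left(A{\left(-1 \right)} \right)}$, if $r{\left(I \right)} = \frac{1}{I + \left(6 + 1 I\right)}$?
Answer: $\frac{1}{25} \approx 0.04$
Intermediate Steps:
$A{\left(Z \right)} = \frac{Z}{2}$ ($A{\left(Z \right)} = \frac{\left(-4\right) 0 + Z}{2} = \frac{0 + Z}{2} = \frac{Z}{2}$)
$r{\left(I \right)} = \frac{1}{6 + 2 I}$ ($r{\left(I \right)} = \frac{1}{I + \left(6 + I\right)} = \frac{1}{6 + 2 I}$)
$r^{2}{\left(A{\left(-1 \right)} \right)} = \left(\frac{1}{2 \left(3 + \frac{1}{2} \left(-1\right)\right)}\right)^{2} = \left(\frac{1}{2 \left(3 - \frac{1}{2}\right)}\right)^{2} = \left(\frac{1}{2 \cdot \frac{5}{2}}\right)^{2} = \left(\frac{1}{2} \cdot \frac{2}{5}\right)^{2} = \left(\frac{1}{5}\right)^{2} = \frac{1}{25}$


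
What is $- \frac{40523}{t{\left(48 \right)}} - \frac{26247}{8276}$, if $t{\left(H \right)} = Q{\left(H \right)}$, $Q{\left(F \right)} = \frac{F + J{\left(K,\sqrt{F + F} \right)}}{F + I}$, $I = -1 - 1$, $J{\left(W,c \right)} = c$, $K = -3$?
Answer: $- \frac{335394595}{8276} + \frac{40523 \sqrt{6}}{12} \approx -32254.0$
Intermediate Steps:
$I = -2$ ($I = -1 - 1 = -2$)
$Q{\left(F \right)} = \frac{F + \sqrt{2} \sqrt{F}}{-2 + F}$ ($Q{\left(F \right)} = \frac{F + \sqrt{F + F}}{F - 2} = \frac{F + \sqrt{2 F}}{-2 + F} = \frac{F + \sqrt{2} \sqrt{F}}{-2 + F}$)
$t{\left(H \right)} = \frac{H + \sqrt{2} \sqrt{H}}{-2 + H}$
$- \frac{40523}{t{\left(48 \right)}} - \frac{26247}{8276} = - \frac{40523}{\frac{1}{-2 + 48} \left(48 + \sqrt{2} \sqrt{48}\right)} - \frac{26247}{8276} = - \frac{40523}{\frac{1}{46} \left(48 + \sqrt{2} \cdot 4 \sqrt{3}\right)} - \frac{26247}{8276} = - \frac{40523}{\frac{1}{46} \left(48 + 4 \sqrt{6}\right)} - \frac{26247}{8276} = - \frac{40523}{\frac{24}{23} + \frac{2 \sqrt{6}}{23}} - \frac{26247}{8276} = - \frac{26247}{8276} - \frac{40523}{\frac{24}{23} + \frac{2 \sqrt{6}}{23}}$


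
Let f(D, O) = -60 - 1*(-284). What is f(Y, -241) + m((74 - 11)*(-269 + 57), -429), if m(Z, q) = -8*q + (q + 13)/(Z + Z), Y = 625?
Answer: 12207436/3339 ≈ 3656.0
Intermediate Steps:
m(Z, q) = -8*q + (13 + q)/(2*Z) (m(Z, q) = -8*q + (13 + q)/((2*Z)) = -8*q + (13 + q)*(1/(2*Z)) = -8*q + (13 + q)/(2*Z))
f(D, O) = 224 (f(D, O) = -60 + 284 = 224)
f(Y, -241) + m((74 - 11)*(-269 + 57), -429) = 224 + (13 - 429 - 16*(74 - 11)*(-269 + 57)*(-429))/(2*(((74 - 11)*(-269 + 57)))) = 224 + (13 - 429 - 16*63*(-212)*(-429))/(2*((63*(-212)))) = 224 + (½)*(13 - 429 - 16*(-13356)*(-429))/(-13356) = 224 + (½)*(-1/13356)*(13 - 429 - 91675584) = 224 + (½)*(-1/13356)*(-91676000) = 224 + 11459500/3339 = 12207436/3339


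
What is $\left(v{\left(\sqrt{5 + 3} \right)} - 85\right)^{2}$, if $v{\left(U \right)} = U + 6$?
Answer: $6249 - 316 \sqrt{2} \approx 5802.1$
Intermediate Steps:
$v{\left(U \right)} = 6 + U$
$\left(v{\left(\sqrt{5 + 3} \right)} - 85\right)^{2} = \left(\left(6 + \sqrt{5 + 3}\right) - 85\right)^{2} = \left(\left(6 + \sqrt{8}\right) - 85\right)^{2} = \left(\left(6 + 2 \sqrt{2}\right) - 85\right)^{2} = \left(-79 + 2 \sqrt{2}\right)^{2}$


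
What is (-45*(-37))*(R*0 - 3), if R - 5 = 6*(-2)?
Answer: -4995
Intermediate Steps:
R = -7 (R = 5 + 6*(-2) = 5 - 12 = -7)
(-45*(-37))*(R*0 - 3) = (-45*(-37))*(-7*0 - 3) = 1665*(0 - 3) = 1665*(-3) = -4995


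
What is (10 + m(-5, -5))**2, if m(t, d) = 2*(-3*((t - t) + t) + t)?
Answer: 900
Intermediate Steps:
m(t, d) = -4*t (m(t, d) = 2*(-3*(0 + t) + t) = 2*(-3*t + t) = 2*(-2*t) = -4*t)
(10 + m(-5, -5))**2 = (10 - 4*(-5))**2 = (10 + 20)**2 = 30**2 = 900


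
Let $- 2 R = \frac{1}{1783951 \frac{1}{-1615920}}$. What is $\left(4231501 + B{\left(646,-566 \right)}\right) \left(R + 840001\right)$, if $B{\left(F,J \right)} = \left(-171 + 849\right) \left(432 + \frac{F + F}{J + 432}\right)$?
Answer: $\frac{453597358950326953621}{119524717} \approx 3.795 \cdot 10^{12}$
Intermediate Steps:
$B{\left(F,J \right)} = 292896 + \frac{1356 F}{432 + J}$ ($B{\left(F,J \right)} = 678 \left(432 + \frac{2 F}{432 + J}\right) = 292896 + \frac{1356 F}{432 + J}$)
$R = \frac{807960}{1783951}$ ($R = - \frac{1}{2 \frac{1783951}{-1615920}} = - \frac{1}{2 \cdot 1783951 \left(- \frac{1}{1615920}\right)} = - \frac{1}{2 \left(- \frac{1783951}{1615920}\right)} = \left(- \frac{1}{2}\right) \left(- \frac{1615920}{1783951}\right) = \frac{807960}{1783951} \approx 0.4529$)
$\left(4231501 + B{\left(646,-566 \right)}\right) \left(R + 840001\right) = \left(4231501 + \frac{1356 \left(93312 + 646 + 216 \left(-566\right)\right)}{432 - 566}\right) \left(\frac{807960}{1783951} + 840001\right) = \left(4231501 + \frac{1356 \left(93312 + 646 - 122256\right)}{-134}\right) \frac{1498521431911}{1783951} = \left(4231501 + 1356 \left(- \frac{1}{134}\right) \left(-28298\right)\right) \frac{1498521431911}{1783951} = \left(4231501 + \frac{19186044}{67}\right) \frac{1498521431911}{1783951} = \frac{302696611}{67} \cdot \frac{1498521431911}{1783951} = \frac{453597358950326953621}{119524717}$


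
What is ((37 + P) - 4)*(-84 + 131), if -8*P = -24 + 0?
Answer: 1692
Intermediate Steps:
P = 3 (P = -(-24 + 0)/8 = -⅛*(-24) = 3)
((37 + P) - 4)*(-84 + 131) = ((37 + 3) - 4)*(-84 + 131) = (40 - 4)*47 = 36*47 = 1692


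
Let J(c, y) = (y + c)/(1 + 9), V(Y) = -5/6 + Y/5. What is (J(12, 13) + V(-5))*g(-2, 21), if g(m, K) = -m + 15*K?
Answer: 634/3 ≈ 211.33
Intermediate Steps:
V(Y) = -⅚ + Y/5 (V(Y) = -5*⅙ + Y*(⅕) = -⅚ + Y/5)
J(c, y) = c/10 + y/10 (J(c, y) = (c + y)/10 = (c + y)*(⅒) = c/10 + y/10)
(J(12, 13) + V(-5))*g(-2, 21) = (((⅒)*12 + (⅒)*13) + (-⅚ + (⅕)*(-5)))*(-1*(-2) + 15*21) = ((6/5 + 13/10) + (-⅚ - 1))*(2 + 315) = (5/2 - 11/6)*317 = (⅔)*317 = 634/3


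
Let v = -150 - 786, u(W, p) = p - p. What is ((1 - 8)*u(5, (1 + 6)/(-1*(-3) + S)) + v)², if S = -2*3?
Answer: 876096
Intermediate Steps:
S = -6
u(W, p) = 0
v = -936
((1 - 8)*u(5, (1 + 6)/(-1*(-3) + S)) + v)² = ((1 - 8)*0 - 936)² = (-7*0 - 936)² = (0 - 936)² = (-936)² = 876096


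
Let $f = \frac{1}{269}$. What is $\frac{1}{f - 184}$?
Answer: $- \frac{269}{49495} \approx -0.0054349$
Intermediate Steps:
$f = \frac{1}{269} \approx 0.0037175$
$\frac{1}{f - 184} = \frac{1}{\frac{1}{269} - 184} = \frac{1}{- \frac{49495}{269}} = - \frac{269}{49495}$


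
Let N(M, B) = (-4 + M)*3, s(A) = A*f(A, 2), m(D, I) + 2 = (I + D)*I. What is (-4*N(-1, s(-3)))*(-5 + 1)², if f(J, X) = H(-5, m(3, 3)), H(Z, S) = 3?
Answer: 960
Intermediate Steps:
m(D, I) = -2 + I*(D + I) (m(D, I) = -2 + (I + D)*I = -2 + (D + I)*I = -2 + I*(D + I))
f(J, X) = 3
s(A) = 3*A (s(A) = A*3 = 3*A)
N(M, B) = -12 + 3*M
(-4*N(-1, s(-3)))*(-5 + 1)² = (-4*(-12 + 3*(-1)))*(-5 + 1)² = -4*(-12 - 3)*(-4)² = -4*(-15)*16 = 60*16 = 960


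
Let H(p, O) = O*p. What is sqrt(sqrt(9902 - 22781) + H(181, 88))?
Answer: sqrt(15928 + 9*I*sqrt(159)) ≈ 126.21 + 0.4496*I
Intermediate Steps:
sqrt(sqrt(9902 - 22781) + H(181, 88)) = sqrt(sqrt(9902 - 22781) + 88*181) = sqrt(sqrt(-12879) + 15928) = sqrt(9*I*sqrt(159) + 15928) = sqrt(15928 + 9*I*sqrt(159))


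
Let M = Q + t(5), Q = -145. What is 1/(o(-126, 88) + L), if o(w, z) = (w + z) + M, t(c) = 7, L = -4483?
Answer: -1/4659 ≈ -0.00021464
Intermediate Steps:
M = -138 (M = -145 + 7 = -138)
o(w, z) = -138 + w + z (o(w, z) = (w + z) - 138 = -138 + w + z)
1/(o(-126, 88) + L) = 1/((-138 - 126 + 88) - 4483) = 1/(-176 - 4483) = 1/(-4659) = -1/4659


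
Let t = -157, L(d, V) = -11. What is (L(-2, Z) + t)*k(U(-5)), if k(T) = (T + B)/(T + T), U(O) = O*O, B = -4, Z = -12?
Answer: -1764/25 ≈ -70.560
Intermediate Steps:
U(O) = O²
k(T) = (-4 + T)/(2*T) (k(T) = (T - 4)/(T + T) = (-4 + T)/((2*T)) = (-4 + T)*(1/(2*T)) = (-4 + T)/(2*T))
(L(-2, Z) + t)*k(U(-5)) = (-11 - 157)*((-4 + (-5)²)/(2*((-5)²))) = -84*(-4 + 25)/25 = -84*21/25 = -168*21/50 = -1764/25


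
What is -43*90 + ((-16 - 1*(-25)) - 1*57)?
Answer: -3918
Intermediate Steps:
-43*90 + ((-16 - 1*(-25)) - 1*57) = -3870 + ((-16 + 25) - 57) = -3870 + (9 - 57) = -3870 - 48 = -3918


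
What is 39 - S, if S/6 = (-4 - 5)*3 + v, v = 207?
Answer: -1041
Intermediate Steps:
S = 1080 (S = 6*((-4 - 5)*3 + 207) = 6*(-9*3 + 207) = 6*(-27 + 207) = 6*180 = 1080)
39 - S = 39 - 1*1080 = 39 - 1080 = -1041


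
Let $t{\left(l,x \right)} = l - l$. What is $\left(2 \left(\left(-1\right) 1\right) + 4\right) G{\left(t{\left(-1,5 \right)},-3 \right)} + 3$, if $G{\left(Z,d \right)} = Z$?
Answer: $3$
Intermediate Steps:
$t{\left(l,x \right)} = 0$
$\left(2 \left(\left(-1\right) 1\right) + 4\right) G{\left(t{\left(-1,5 \right)},-3 \right)} + 3 = \left(2 \left(\left(-1\right) 1\right) + 4\right) 0 + 3 = \left(2 \left(-1\right) + 4\right) 0 + 3 = \left(-2 + 4\right) 0 + 3 = 2 \cdot 0 + 3 = 0 + 3 = 3$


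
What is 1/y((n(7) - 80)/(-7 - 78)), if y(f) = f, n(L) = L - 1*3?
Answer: 85/76 ≈ 1.1184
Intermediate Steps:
n(L) = -3 + L (n(L) = L - 3 = -3 + L)
1/y((n(7) - 80)/(-7 - 78)) = 1/(((-3 + 7) - 80)/(-7 - 78)) = 1/((4 - 80)/(-85)) = 1/(-76*(-1/85)) = 1/(76/85) = 85/76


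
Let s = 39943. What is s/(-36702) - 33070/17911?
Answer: -1929154213/657369522 ≈ -2.9347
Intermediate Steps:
s/(-36702) - 33070/17911 = 39943/(-36702) - 33070/17911 = 39943*(-1/36702) - 33070*1/17911 = -39943/36702 - 33070/17911 = -1929154213/657369522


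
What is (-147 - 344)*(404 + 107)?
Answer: -250901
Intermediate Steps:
(-147 - 344)*(404 + 107) = -491*511 = -250901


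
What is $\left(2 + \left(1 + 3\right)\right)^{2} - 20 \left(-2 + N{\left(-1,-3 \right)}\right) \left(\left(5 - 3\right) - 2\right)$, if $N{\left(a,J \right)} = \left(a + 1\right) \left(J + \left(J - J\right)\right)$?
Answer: $36$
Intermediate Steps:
$N{\left(a,J \right)} = J \left(1 + a\right)$ ($N{\left(a,J \right)} = \left(1 + a\right) \left(J + 0\right) = \left(1 + a\right) J = J \left(1 + a\right)$)
$\left(2 + \left(1 + 3\right)\right)^{2} - 20 \left(-2 + N{\left(-1,-3 \right)}\right) \left(\left(5 - 3\right) - 2\right) = \left(2 + \left(1 + 3\right)\right)^{2} - 20 \left(-2 - 3 \left(1 - 1\right)\right) \left(\left(5 - 3\right) - 2\right) = \left(2 + 4\right)^{2} - 20 \left(-2 - 0\right) \left(\left(5 - 3\right) - 2\right) = 6^{2} - 20 \left(-2 + 0\right) \left(2 - 2\right) = 36 - 20 \left(\left(-2\right) 0\right) = 36 - 0 = 36 + 0 = 36$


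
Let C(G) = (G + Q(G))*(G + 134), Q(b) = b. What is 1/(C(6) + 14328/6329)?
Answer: 6329/10647048 ≈ 0.00059444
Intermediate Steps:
C(G) = 2*G*(134 + G) (C(G) = (G + G)*(G + 134) = (2*G)*(134 + G) = 2*G*(134 + G))
1/(C(6) + 14328/6329) = 1/(2*6*(134 + 6) + 14328/6329) = 1/(2*6*140 + 14328*(1/6329)) = 1/(1680 + 14328/6329) = 1/(10647048/6329) = 6329/10647048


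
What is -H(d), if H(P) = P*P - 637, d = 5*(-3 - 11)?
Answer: -4263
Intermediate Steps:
d = -70 (d = 5*(-14) = -70)
H(P) = -637 + P**2 (H(P) = P**2 - 637 = -637 + P**2)
-H(d) = -(-637 + (-70)**2) = -(-637 + 4900) = -1*4263 = -4263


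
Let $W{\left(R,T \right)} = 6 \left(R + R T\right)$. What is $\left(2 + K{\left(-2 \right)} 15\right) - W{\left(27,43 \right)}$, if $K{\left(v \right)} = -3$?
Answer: $-7171$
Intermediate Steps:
$W{\left(R,T \right)} = 6 R + 6 R T$
$\left(2 + K{\left(-2 \right)} 15\right) - W{\left(27,43 \right)} = \left(2 - 45\right) - 6 \cdot 27 \left(1 + 43\right) = \left(2 - 45\right) - 6 \cdot 27 \cdot 44 = -43 - 7128 = -7171$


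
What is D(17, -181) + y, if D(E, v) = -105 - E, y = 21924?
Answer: 21802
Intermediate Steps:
D(17, -181) + y = (-105 - 1*17) + 21924 = (-105 - 17) + 21924 = -122 + 21924 = 21802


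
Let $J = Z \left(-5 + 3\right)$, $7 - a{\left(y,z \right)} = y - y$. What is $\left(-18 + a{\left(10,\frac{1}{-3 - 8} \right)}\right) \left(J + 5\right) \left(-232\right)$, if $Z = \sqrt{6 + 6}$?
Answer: $12760 - 10208 \sqrt{3} \approx -4920.8$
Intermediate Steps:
$Z = 2 \sqrt{3}$ ($Z = \sqrt{12} = 2 \sqrt{3} \approx 3.4641$)
$a{\left(y,z \right)} = 7$ ($a{\left(y,z \right)} = 7 - \left(y - y\right) = 7 - 0 = 7 + 0 = 7$)
$J = - 4 \sqrt{3}$ ($J = 2 \sqrt{3} \left(-5 + 3\right) = 2 \sqrt{3} \left(-2\right) = - 4 \sqrt{3} \approx -6.9282$)
$\left(-18 + a{\left(10,\frac{1}{-3 - 8} \right)}\right) \left(J + 5\right) \left(-232\right) = \left(-18 + 7\right) \left(- 4 \sqrt{3} + 5\right) \left(-232\right) = - 11 \left(5 - 4 \sqrt{3}\right) \left(-232\right) = \left(-55 + 44 \sqrt{3}\right) \left(-232\right) = 12760 - 10208 \sqrt{3}$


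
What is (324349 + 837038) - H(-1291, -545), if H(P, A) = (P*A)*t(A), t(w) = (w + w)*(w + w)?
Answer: -835940058113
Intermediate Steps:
t(w) = 4*w² (t(w) = (2*w)*(2*w) = 4*w²)
H(P, A) = 4*P*A³ (H(P, A) = (P*A)*(4*A²) = (A*P)*(4*A²) = 4*P*A³)
(324349 + 837038) - H(-1291, -545) = (324349 + 837038) - 4*(-1291)*(-545)³ = 1161387 - 4*(-1291)*(-161878625) = 1161387 - 1*835941219500 = 1161387 - 835941219500 = -835940058113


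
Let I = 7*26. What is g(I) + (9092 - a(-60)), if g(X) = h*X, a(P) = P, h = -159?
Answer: -19786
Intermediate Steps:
I = 182
g(X) = -159*X
g(I) + (9092 - a(-60)) = -159*182 + (9092 - 1*(-60)) = -28938 + (9092 + 60) = -28938 + 9152 = -19786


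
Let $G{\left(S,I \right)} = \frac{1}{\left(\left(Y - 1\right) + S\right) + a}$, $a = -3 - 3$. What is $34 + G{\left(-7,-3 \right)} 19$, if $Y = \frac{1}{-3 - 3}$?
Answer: $\frac{2776}{85} \approx 32.659$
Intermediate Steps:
$a = -6$ ($a = -3 - 3 = -6$)
$Y = - \frac{1}{6}$ ($Y = \frac{1}{-6} = - \frac{1}{6} \approx -0.16667$)
$G{\left(S,I \right)} = \frac{1}{- \frac{43}{6} + S}$ ($G{\left(S,I \right)} = \frac{1}{\left(\left(- \frac{1}{6} - 1\right) + S\right) - 6} = \frac{1}{\left(- \frac{7}{6} + S\right) - 6} = \frac{1}{- \frac{43}{6} + S}$)
$34 + G{\left(-7,-3 \right)} 19 = 34 + \frac{6}{-43 + 6 \left(-7\right)} 19 = 34 + \frac{6}{-43 - 42} \cdot 19 = 34 + \frac{6}{-85} \cdot 19 = 34 + 6 \left(- \frac{1}{85}\right) 19 = 34 - \frac{114}{85} = \frac{2776}{85}$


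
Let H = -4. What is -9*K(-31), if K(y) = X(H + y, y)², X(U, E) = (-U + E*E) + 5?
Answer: -9018009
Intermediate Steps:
X(U, E) = 5 + E² - U (X(U, E) = (-U + E²) + 5 = (E² - U) + 5 = 5 + E² - U)
K(y) = (9 + y² - y)² (K(y) = (5 + y² - (-4 + y))² = (5 + y² + (4 - y))² = (9 + y² - y)²)
-9*K(-31) = -9*(9 + (-31)² - 1*(-31))² = -9*(9 + 961 + 31)² = -9*1001² = -9*1002001 = -9018009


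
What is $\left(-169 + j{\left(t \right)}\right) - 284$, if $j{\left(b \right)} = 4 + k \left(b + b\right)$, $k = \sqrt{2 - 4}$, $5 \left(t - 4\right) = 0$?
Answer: $-449 + 8 i \sqrt{2} \approx -449.0 + 11.314 i$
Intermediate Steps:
$t = 4$ ($t = 4 + \frac{1}{5} \cdot 0 = 4 + 0 = 4$)
$k = i \sqrt{2}$ ($k = \sqrt{-2} = i \sqrt{2} \approx 1.4142 i$)
$j{\left(b \right)} = 4 + 2 i b \sqrt{2}$ ($j{\left(b \right)} = 4 + i \sqrt{2} \left(b + b\right) = 4 + i \sqrt{2} \cdot 2 b = 4 + 2 i b \sqrt{2}$)
$\left(-169 + j{\left(t \right)}\right) - 284 = \left(-169 + \left(4 + 2 i 4 \sqrt{2}\right)\right) - 284 = \left(-169 + \left(4 + 8 i \sqrt{2}\right)\right) - 284 = \left(-165 + 8 i \sqrt{2}\right) - 284 = -449 + 8 i \sqrt{2}$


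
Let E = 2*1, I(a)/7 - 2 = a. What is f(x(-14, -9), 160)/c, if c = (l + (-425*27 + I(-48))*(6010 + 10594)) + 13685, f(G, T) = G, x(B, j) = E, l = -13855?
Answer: -1/97938779 ≈ -1.0210e-8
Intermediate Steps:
I(a) = 14 + 7*a
E = 2
x(B, j) = 2
c = -195877558 (c = (-13855 + (-425*27 + (14 + 7*(-48)))*(6010 + 10594)) + 13685 = (-13855 + (-11475 + (14 - 336))*16604) + 13685 = (-13855 + (-11475 - 322)*16604) + 13685 = (-13855 - 11797*16604) + 13685 = (-13855 - 195877388) + 13685 = -195891243 + 13685 = -195877558)
f(x(-14, -9), 160)/c = 2/(-195877558) = 2*(-1/195877558) = -1/97938779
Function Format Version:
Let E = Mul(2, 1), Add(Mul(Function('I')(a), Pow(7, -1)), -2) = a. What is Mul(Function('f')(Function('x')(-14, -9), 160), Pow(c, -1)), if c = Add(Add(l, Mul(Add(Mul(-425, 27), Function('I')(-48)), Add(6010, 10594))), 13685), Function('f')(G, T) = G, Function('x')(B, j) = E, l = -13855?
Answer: Rational(-1, 97938779) ≈ -1.0210e-8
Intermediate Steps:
Function('I')(a) = Add(14, Mul(7, a))
E = 2
Function('x')(B, j) = 2
c = -195877558 (c = Add(Add(-13855, Mul(Add(Mul(-425, 27), Add(14, Mul(7, -48))), Add(6010, 10594))), 13685) = Add(Add(-13855, Mul(Add(-11475, Add(14, -336)), 16604)), 13685) = Add(Add(-13855, Mul(Add(-11475, -322), 16604)), 13685) = Add(Add(-13855, Mul(-11797, 16604)), 13685) = Add(Add(-13855, -195877388), 13685) = Add(-195891243, 13685) = -195877558)
Mul(Function('f')(Function('x')(-14, -9), 160), Pow(c, -1)) = Mul(2, Pow(-195877558, -1)) = Mul(2, Rational(-1, 195877558)) = Rational(-1, 97938779)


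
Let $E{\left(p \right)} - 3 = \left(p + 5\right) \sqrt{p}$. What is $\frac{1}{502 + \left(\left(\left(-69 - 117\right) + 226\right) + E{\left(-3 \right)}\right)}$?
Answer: $\frac{545}{297037} - \frac{2 i \sqrt{3}}{297037} \approx 0.0018348 - 1.1662 \cdot 10^{-5} i$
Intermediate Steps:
$E{\left(p \right)} = 3 + \sqrt{p} \left(5 + p\right)$ ($E{\left(p \right)} = 3 + \left(p + 5\right) \sqrt{p} = 3 + \left(5 + p\right) \sqrt{p} = 3 + \sqrt{p} \left(5 + p\right)$)
$\frac{1}{502 + \left(\left(\left(-69 - 117\right) + 226\right) + E{\left(-3 \right)}\right)} = \frac{1}{502 + \left(\left(\left(-69 - 117\right) + 226\right) + \left(3 + \left(-3\right)^{\frac{3}{2}} + 5 \sqrt{-3}\right)\right)} = \frac{1}{502 + \left(\left(-186 + 226\right) + \left(3 - 3 i \sqrt{3} + 5 i \sqrt{3}\right)\right)} = \frac{1}{502 + \left(40 + \left(3 - 3 i \sqrt{3} + 5 i \sqrt{3}\right)\right)} = \frac{1}{502 + \left(40 + \left(3 + 2 i \sqrt{3}\right)\right)} = \frac{1}{502 + \left(43 + 2 i \sqrt{3}\right)} = \frac{1}{545 + 2 i \sqrt{3}}$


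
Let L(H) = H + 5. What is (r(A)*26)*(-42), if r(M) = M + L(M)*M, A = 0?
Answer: 0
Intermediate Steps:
L(H) = 5 + H
r(M) = M + M*(5 + M) (r(M) = M + (5 + M)*M = M + M*(5 + M))
(r(A)*26)*(-42) = ((0*(6 + 0))*26)*(-42) = ((0*6)*26)*(-42) = (0*26)*(-42) = 0*(-42) = 0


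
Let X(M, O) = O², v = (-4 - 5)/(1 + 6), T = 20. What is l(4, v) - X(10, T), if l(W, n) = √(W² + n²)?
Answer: -400 + √865/7 ≈ -395.80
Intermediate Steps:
v = -9/7 ≈ -1.2857
l(4, v) - X(10, T) = √(4² + (-9/7)²) - 1*20² = √(16 + 81/49) - 1*400 = √(865/49) - 400 = √865/7 - 400 = -400 + √865/7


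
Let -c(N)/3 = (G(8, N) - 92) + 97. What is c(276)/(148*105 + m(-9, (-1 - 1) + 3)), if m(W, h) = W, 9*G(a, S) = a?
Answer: -53/46593 ≈ -0.0011375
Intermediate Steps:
G(a, S) = a/9
c(N) = -53/3 (c(N) = -3*(((⅑)*8 - 92) + 97) = -3*((8/9 - 92) + 97) = -3*(-820/9 + 97) = -3*53/9 = -53/3)
c(276)/(148*105 + m(-9, (-1 - 1) + 3)) = -53/(3*(148*105 - 9)) = -53/(3*(15540 - 9)) = -53/3/15531 = -53/3*1/15531 = -53/46593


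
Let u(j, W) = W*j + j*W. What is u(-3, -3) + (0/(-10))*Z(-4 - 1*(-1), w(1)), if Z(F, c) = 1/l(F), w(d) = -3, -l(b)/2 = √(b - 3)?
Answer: 18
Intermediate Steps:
l(b) = -2*√(-3 + b) (l(b) = -2*√(b - 3) = -2*√(-3 + b))
Z(F, c) = -1/(2*√(-3 + F)) (Z(F, c) = 1/(-2*√(-3 + F)) = -1/(2*√(-3 + F)))
u(j, W) = 2*W*j (u(j, W) = W*j + W*j = 2*W*j)
u(-3, -3) + (0/(-10))*Z(-4 - 1*(-1), w(1)) = 2*(-3)*(-3) + (0/(-10))*(-1/(2*√(-3 + (-4 - 1*(-1))))) = 18 + (0*(-⅒))*(-1/(2*√(-3 + (-4 + 1)))) = 18 + 0*(-1/(2*√(-3 - 3))) = 18 + 0*(-(-1)*I*√6/12) = 18 + 0*(I*√6/12) = 18 + 0 = 18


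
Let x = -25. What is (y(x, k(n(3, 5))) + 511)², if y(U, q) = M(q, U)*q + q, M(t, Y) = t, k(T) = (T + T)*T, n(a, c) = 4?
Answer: 2455489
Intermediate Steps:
k(T) = 2*T² (k(T) = (2*T)*T = 2*T²)
y(U, q) = q + q² (y(U, q) = q*q + q = q² + q = q + q²)
(y(x, k(n(3, 5))) + 511)² = ((2*4²)*(1 + 2*4²) + 511)² = ((2*16)*(1 + 2*16) + 511)² = (32*(1 + 32) + 511)² = (32*33 + 511)² = (1056 + 511)² = 1567² = 2455489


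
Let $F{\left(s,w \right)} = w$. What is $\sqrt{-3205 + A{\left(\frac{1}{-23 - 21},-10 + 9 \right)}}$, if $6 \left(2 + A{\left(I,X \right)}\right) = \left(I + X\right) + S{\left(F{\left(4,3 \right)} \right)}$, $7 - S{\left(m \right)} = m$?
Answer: $\frac{i \sqrt{55870122}}{132} \approx 56.626 i$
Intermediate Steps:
$S{\left(m \right)} = 7 - m$
$A{\left(I,X \right)} = - \frac{4}{3} + \frac{I}{6} + \frac{X}{6}$ ($A{\left(I,X \right)} = -2 + \frac{\left(I + X\right) + \left(7 - 3\right)}{6} = -2 + \frac{\left(I + X\right) + 4}{6} = -2 + \frac{4 + I + X}{6} = -2 + \left(\frac{2}{3} + \frac{I}{6} + \frac{X}{6}\right) = - \frac{4}{3} + \frac{I}{6} + \frac{X}{6}$)
$\sqrt{-3205 + A{\left(\frac{1}{-23 - 21},-10 + 9 \right)}} = \sqrt{-3205 + \left(- \frac{4}{3} + \frac{1}{6 \left(-23 - 21\right)} + \frac{-10 + 9}{6}\right)} = \sqrt{-3205 + \left(- \frac{4}{3} + \frac{1}{6 \left(-44\right)} + \frac{1}{6} \left(-1\right)\right)} = \sqrt{-3205 - \frac{397}{264}} = \sqrt{- \frac{846517}{264}} = \frac{i \sqrt{55870122}}{132}$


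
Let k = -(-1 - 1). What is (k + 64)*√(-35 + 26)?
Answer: 198*I ≈ 198.0*I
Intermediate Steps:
k = 2 (k = -1*(-2) = 2)
(k + 64)*√(-35 + 26) = (2 + 64)*√(-35 + 26) = 66*√(-9) = 66*(3*I) = 198*I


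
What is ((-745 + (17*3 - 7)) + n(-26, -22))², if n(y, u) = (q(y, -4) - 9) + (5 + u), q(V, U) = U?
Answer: 534361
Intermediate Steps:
n(y, u) = -8 + u (n(y, u) = (-4 - 9) + (5 + u) = -13 + (5 + u) = -8 + u)
((-745 + (17*3 - 7)) + n(-26, -22))² = ((-745 + (17*3 - 7)) + (-8 - 22))² = ((-745 + (51 - 7)) - 30)² = ((-745 + 44) - 30)² = (-701 - 30)² = (-731)² = 534361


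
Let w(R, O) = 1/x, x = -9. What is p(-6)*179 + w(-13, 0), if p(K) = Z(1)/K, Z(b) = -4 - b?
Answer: 2683/18 ≈ 149.06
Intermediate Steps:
w(R, O) = -1/9 (w(R, O) = 1/(-9) = -1/9)
p(K) = -5/K (p(K) = (-4 - 1*1)/K = (-4 - 1)/K = -5/K)
p(-6)*179 + w(-13, 0) = -5/(-6)*179 - 1/9 = -5*(-1/6)*179 - 1/9 = (5/6)*179 - 1/9 = 895/6 - 1/9 = 2683/18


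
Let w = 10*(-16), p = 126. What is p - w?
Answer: 286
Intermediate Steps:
w = -160
p - w = 126 - 1*(-160) = 126 + 160 = 286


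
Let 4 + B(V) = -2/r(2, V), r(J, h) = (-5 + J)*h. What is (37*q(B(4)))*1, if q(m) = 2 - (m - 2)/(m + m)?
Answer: 2109/46 ≈ 45.848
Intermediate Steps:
r(J, h) = h*(-5 + J)
B(V) = -4 + 2/(3*V) (B(V) = -4 - 2*1/(V*(-5 + 2)) = -4 - 2*(-1/(3*V)) = -4 - (-2)/(3*V) = -4 + 2/(3*V))
q(m) = 2 - (-2 + m)/(2*m)
(37*q(B(4)))*1 = (37*(3/2 + 1/(-4 + (⅔)/4)))*1 = (37*(3/2 + 1/(-4 + (⅔)*(¼))))*1 = (37*(3/2 + 1/(-4 + ⅙)))*1 = (37*(3/2 + 1/(-23/6)))*1 = (37*(3/2 - 6/23))*1 = (37*(57/46))*1 = (2109/46)*1 = 2109/46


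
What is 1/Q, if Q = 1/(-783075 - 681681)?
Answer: -1464756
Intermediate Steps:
Q = -1/1464756 (Q = 1/(-1464756) = -1/1464756 ≈ -6.8271e-7)
1/Q = 1/(-1/1464756) = -1464756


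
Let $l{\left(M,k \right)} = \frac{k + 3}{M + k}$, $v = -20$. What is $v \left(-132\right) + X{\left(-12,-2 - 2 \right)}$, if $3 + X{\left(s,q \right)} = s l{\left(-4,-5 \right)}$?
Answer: $\frac{7903}{3} \approx 2634.3$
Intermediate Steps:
$l{\left(M,k \right)} = \frac{3 + k}{M + k}$
$X{\left(s,q \right)} = -3 + \frac{2 s}{9}$ ($X{\left(s,q \right)} = -3 + s \frac{3 - 5}{-4 - 5} = -3 + s \frac{1}{-9} \left(-2\right) = -3 + s \left(\left(- \frac{1}{9}\right) \left(-2\right)\right) = -3 + s \frac{2}{9} = -3 + \frac{2 s}{9}$)
$v \left(-132\right) + X{\left(-12,-2 - 2 \right)} = \left(-20\right) \left(-132\right) + \left(-3 + \frac{2}{9} \left(-12\right)\right) = 2640 - \frac{17}{3} = \frac{7903}{3}$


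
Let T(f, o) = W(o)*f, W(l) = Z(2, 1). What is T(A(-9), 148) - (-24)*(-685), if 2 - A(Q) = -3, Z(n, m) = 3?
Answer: -16425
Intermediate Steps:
W(l) = 3
A(Q) = 5 (A(Q) = 2 - 1*(-3) = 2 + 3 = 5)
T(f, o) = 3*f
T(A(-9), 148) - (-24)*(-685) = 3*5 - (-24)*(-685) = 15 - 1*16440 = 15 - 16440 = -16425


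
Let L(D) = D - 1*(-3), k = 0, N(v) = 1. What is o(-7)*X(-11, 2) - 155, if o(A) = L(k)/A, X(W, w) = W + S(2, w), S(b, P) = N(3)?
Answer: -1055/7 ≈ -150.71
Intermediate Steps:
S(b, P) = 1
L(D) = 3 + D (L(D) = D + 3 = 3 + D)
X(W, w) = 1 + W (X(W, w) = W + 1 = 1 + W)
o(A) = 3/A (o(A) = (3 + 0)/A = 3/A)
o(-7)*X(-11, 2) - 155 = (3/(-7))*(1 - 11) - 155 = (3*(-1/7))*(-10) - 155 = -3/7*(-10) - 155 = 30/7 - 155 = -1055/7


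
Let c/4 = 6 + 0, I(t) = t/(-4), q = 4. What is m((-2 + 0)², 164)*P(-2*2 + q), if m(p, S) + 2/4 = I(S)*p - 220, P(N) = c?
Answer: -9228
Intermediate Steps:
I(t) = -t/4 (I(t) = t*(-¼) = -t/4)
c = 24 (c = 4*(6 + 0) = 4*6 = 24)
P(N) = 24
m(p, S) = -441/2 - S*p/4 (m(p, S) = -½ + ((-S/4)*p - 220) = -½ + (-S*p/4 - 220) = -½ + (-220 - S*p/4) = -441/2 - S*p/4)
m((-2 + 0)², 164)*P(-2*2 + q) = (-441/2 - ¼*164*(-2 + 0)²)*24 = (-441/2 - ¼*164*(-2)²)*24 = (-441/2 - ¼*164*4)*24 = (-441/2 - 164)*24 = -769/2*24 = -9228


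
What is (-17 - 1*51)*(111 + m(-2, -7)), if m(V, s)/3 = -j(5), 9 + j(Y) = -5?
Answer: -10404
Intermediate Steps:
j(Y) = -14 (j(Y) = -9 - 5 = -14)
m(V, s) = 42 (m(V, s) = 3*(-1*(-14)) = 3*14 = 42)
(-17 - 1*51)*(111 + m(-2, -7)) = (-17 - 1*51)*(111 + 42) = (-17 - 51)*153 = -68*153 = -10404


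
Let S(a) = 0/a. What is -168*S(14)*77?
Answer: 0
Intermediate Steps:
S(a) = 0
-168*S(14)*77 = -168*0*77 = 0*77 = 0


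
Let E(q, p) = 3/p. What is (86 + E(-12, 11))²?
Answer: 900601/121 ≈ 7443.0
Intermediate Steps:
(86 + E(-12, 11))² = (86 + 3/11)² = (949/11)² = 900601/121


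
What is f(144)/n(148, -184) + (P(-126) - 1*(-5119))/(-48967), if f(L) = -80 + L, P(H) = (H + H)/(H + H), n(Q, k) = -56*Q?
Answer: -1424014/12682453 ≈ -0.11228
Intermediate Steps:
P(H) = 1 (P(H) = (2*H)/((2*H)) = (2*H)*(1/(2*H)) = 1)
f(144)/n(148, -184) + (P(-126) - 1*(-5119))/(-48967) = (-80 + 144)/((-56*148)) + (1 - 1*(-5119))/(-48967) = 64/(-8288) + (1 + 5119)*(-1/48967) = 64*(-1/8288) + 5120*(-1/48967) = -2/259 - 5120/48967 = -1424014/12682453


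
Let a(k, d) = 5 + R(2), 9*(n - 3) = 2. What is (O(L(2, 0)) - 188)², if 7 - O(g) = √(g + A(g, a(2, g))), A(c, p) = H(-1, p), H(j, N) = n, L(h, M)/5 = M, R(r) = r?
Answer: (543 + √29)²/9 ≈ 33414.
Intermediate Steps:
n = 29/9 (n = 3 + (⅑)*2 = 3 + 2/9 = 29/9 ≈ 3.2222)
a(k, d) = 7 (a(k, d) = 5 + 2 = 7)
L(h, M) = 5*M
H(j, N) = 29/9
A(c, p) = 29/9
O(g) = 7 - √(29/9 + g) (O(g) = 7 - √(g + 29/9) = 7 - √(29/9 + g))
(O(L(2, 0)) - 188)² = ((7 - √(29 + 9*(5*0))/3) - 188)² = ((7 - √(29 + 9*0)/3) - 188)² = ((7 - √(29 + 0)/3) - 188)² = ((7 - √29/3) - 188)² = (-181 - √29/3)²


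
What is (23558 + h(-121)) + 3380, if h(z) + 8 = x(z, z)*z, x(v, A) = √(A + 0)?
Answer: 26930 - 1331*I ≈ 26930.0 - 1331.0*I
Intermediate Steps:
x(v, A) = √A
h(z) = -8 + z^(3/2) (h(z) = -8 + √z*z = -8 + z^(3/2))
(23558 + h(-121)) + 3380 = (23558 + (-8 + (-121)^(3/2))) + 3380 = (23558 + (-8 - 1331*I)) + 3380 = (23550 - 1331*I) + 3380 = 26930 - 1331*I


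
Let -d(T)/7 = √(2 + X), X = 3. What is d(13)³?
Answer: -1715*√5 ≈ -3834.9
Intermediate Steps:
d(T) = -7*√5 (d(T) = -7*√(2 + 3) = -7*√5)
d(13)³ = (-7*√5)³ = -1715*√5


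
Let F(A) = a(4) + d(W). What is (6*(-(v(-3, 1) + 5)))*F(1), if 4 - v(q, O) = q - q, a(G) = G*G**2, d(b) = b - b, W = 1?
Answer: -3456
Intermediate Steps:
d(b) = 0
a(G) = G**3
v(q, O) = 4 (v(q, O) = 4 - (q - q) = 4 - 1*0 = 4 + 0 = 4)
F(A) = 64 (F(A) = 4**3 + 0 = 64 + 0 = 64)
(6*(-(v(-3, 1) + 5)))*F(1) = (6*(-(4 + 5)))*64 = (6*(-1*9))*64 = (6*(-9))*64 = -54*64 = -3456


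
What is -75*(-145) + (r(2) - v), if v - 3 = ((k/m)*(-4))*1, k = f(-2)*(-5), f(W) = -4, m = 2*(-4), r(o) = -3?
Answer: 10859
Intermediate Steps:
m = -8
k = 20 (k = -4*(-5) = 20)
v = 13 (v = 3 + ((20/(-8))*(-4))*1 = 3 + ((20*(-1/8))*(-4))*1 = 3 - 5/2*(-4)*1 = 3 + 10*1 = 3 + 10 = 13)
-75*(-145) + (r(2) - v) = -75*(-145) + (-3 - 1*13) = 10875 + (-3 - 13) = 10875 - 16 = 10859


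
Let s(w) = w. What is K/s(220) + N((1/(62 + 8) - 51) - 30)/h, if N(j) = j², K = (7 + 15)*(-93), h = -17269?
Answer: -819085891/84618100 ≈ -9.6798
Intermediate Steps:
K = -2046 (K = 22*(-93) = -2046)
K/s(220) + N((1/(62 + 8) - 51) - 30)/h = -2046/220 + ((1/(62 + 8) - 51) - 30)²/(-17269) = -2046*1/220 + ((1/70 - 51) - 30)²*(-1/17269) = -93/10 + ((1/70 - 51) - 30)²*(-1/17269) = -93/10 + (-3569/70 - 30)²*(-1/17269) = -93/10 + (-5669/70)²*(-1/17269) = -93/10 + (32137561/4900)*(-1/17269) = -93/10 - 32137561/84618100 = -819085891/84618100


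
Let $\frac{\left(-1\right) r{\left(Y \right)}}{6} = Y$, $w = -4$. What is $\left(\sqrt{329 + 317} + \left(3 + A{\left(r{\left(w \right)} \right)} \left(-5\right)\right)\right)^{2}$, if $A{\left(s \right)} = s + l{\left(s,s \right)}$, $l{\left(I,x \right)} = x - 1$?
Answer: $\left(232 - \sqrt{646}\right)^{2} \approx 42677.0$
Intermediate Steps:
$r{\left(Y \right)} = - 6 Y$
$l{\left(I,x \right)} = -1 + x$
$A{\left(s \right)} = -1 + 2 s$ ($A{\left(s \right)} = s + \left(-1 + s\right) = -1 + 2 s$)
$\left(\sqrt{329 + 317} + \left(3 + A{\left(r{\left(w \right)} \right)} \left(-5\right)\right)\right)^{2} = \left(\sqrt{329 + 317} + \left(3 + \left(-1 + 2 \left(\left(-6\right) \left(-4\right)\right)\right) \left(-5\right)\right)\right)^{2} = \left(\sqrt{646} + \left(3 + \left(-1 + 2 \cdot 24\right) \left(-5\right)\right)\right)^{2} = \left(\sqrt{646} + \left(3 + \left(-1 + 48\right) \left(-5\right)\right)\right)^{2} = \left(\sqrt{646} + \left(3 + 47 \left(-5\right)\right)\right)^{2} = \left(\sqrt{646} + \left(3 - 235\right)\right)^{2} = \left(\sqrt{646} - 232\right)^{2} = \left(-232 + \sqrt{646}\right)^{2}$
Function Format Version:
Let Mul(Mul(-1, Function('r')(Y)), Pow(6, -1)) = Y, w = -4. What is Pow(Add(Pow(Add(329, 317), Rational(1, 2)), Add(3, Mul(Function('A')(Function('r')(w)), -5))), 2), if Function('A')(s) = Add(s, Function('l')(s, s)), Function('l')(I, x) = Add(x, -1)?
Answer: Pow(Add(232, Mul(-1, Pow(646, Rational(1, 2)))), 2) ≈ 42677.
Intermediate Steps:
Function('r')(Y) = Mul(-6, Y)
Function('l')(I, x) = Add(-1, x)
Function('A')(s) = Add(-1, Mul(2, s)) (Function('A')(s) = Add(s, Add(-1, s)) = Add(-1, Mul(2, s)))
Pow(Add(Pow(Add(329, 317), Rational(1, 2)), Add(3, Mul(Function('A')(Function('r')(w)), -5))), 2) = Pow(Add(Pow(Add(329, 317), Rational(1, 2)), Add(3, Mul(Add(-1, Mul(2, Mul(-6, -4))), -5))), 2) = Pow(Add(Pow(646, Rational(1, 2)), Add(3, Mul(Add(-1, Mul(2, 24)), -5))), 2) = Pow(Add(Pow(646, Rational(1, 2)), Add(3, Mul(Add(-1, 48), -5))), 2) = Pow(Add(Pow(646, Rational(1, 2)), Add(3, Mul(47, -5))), 2) = Pow(Add(Pow(646, Rational(1, 2)), Add(3, -235)), 2) = Pow(Add(Pow(646, Rational(1, 2)), -232), 2) = Pow(Add(-232, Pow(646, Rational(1, 2))), 2)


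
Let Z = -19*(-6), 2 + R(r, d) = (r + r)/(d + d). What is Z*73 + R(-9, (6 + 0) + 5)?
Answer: 91511/11 ≈ 8319.2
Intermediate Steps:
R(r, d) = -2 + r/d (R(r, d) = -2 + (r + r)/(d + d) = -2 + (2*r)/((2*d)) = -2 + (2*r)*(1/(2*d)) = -2 + r/d)
Z = 114
Z*73 + R(-9, (6 + 0) + 5) = 114*73 + (-2 - 9/((6 + 0) + 5)) = 8322 + (-2 - 9/(6 + 5)) = 8322 + (-2 - 9/11) = 8322 - 31/11 = 91511/11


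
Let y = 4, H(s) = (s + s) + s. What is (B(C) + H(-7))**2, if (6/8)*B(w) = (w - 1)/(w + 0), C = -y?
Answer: 3364/9 ≈ 373.78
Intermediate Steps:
H(s) = 3*s (H(s) = 2*s + s = 3*s)
C = -4 (C = -1*4 = -4)
B(w) = 4*(-1 + w)/(3*w) (B(w) = 4*((w - 1)/(w + 0))/3 = 4*((-1 + w)/w)/3 = 4*(-1 + w)/(3*w))
(B(C) + H(-7))**2 = ((4/3)*(-1 - 4)/(-4) + 3*(-7))**2 = ((4/3)*(-1/4)*(-5) - 21)**2 = (5/3 - 21)**2 = (-58/3)**2 = 3364/9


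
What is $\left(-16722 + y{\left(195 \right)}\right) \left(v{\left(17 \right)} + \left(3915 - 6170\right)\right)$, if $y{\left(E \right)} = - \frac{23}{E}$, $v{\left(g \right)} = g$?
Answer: $\frac{2432566498}{65} \approx 3.7424 \cdot 10^{7}$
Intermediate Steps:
$\left(-16722 + y{\left(195 \right)}\right) \left(v{\left(17 \right)} + \left(3915 - 6170\right)\right) = \left(-16722 - \frac{23}{195}\right) \left(17 + \left(3915 - 6170\right)\right) = \left(-16722 - \frac{23}{195}\right) \left(17 - 2255\right) = \left(- \frac{3260813}{195}\right) \left(-2238\right) = \frac{2432566498}{65}$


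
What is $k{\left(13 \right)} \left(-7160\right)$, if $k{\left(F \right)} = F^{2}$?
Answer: $-1210040$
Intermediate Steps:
$k{\left(13 \right)} \left(-7160\right) = 13^{2} \left(-7160\right) = 169 \left(-7160\right) = -1210040$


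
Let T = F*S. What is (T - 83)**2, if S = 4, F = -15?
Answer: 20449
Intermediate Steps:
T = -60 (T = -15*4 = -60)
(T - 83)**2 = (-60 - 83)**2 = (-143)**2 = 20449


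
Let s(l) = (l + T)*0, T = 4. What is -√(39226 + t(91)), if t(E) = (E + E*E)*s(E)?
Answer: -√39226 ≈ -198.06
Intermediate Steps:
s(l) = 0 (s(l) = (l + 4)*0 = (4 + l)*0 = 0)
t(E) = 0 (t(E) = (E + E*E)*0 = (E + E²)*0 = 0)
-√(39226 + t(91)) = -√(39226 + 0) = -√39226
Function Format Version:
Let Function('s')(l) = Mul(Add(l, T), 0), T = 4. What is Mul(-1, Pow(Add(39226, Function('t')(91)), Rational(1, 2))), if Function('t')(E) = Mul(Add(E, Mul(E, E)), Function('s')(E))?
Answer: Mul(-1, Pow(39226, Rational(1, 2))) ≈ -198.06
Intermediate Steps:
Function('s')(l) = 0 (Function('s')(l) = Mul(Add(l, 4), 0) = Mul(Add(4, l), 0) = 0)
Function('t')(E) = 0 (Function('t')(E) = Mul(Add(E, Mul(E, E)), 0) = Mul(Add(E, Pow(E, 2)), 0) = 0)
Mul(-1, Pow(Add(39226, Function('t')(91)), Rational(1, 2))) = Mul(-1, Pow(Add(39226, 0), Rational(1, 2))) = Mul(-1, Pow(39226, Rational(1, 2)))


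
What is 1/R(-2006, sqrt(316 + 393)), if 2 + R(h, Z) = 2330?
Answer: 1/2328 ≈ 0.00042955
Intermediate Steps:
R(h, Z) = 2328 (R(h, Z) = -2 + 2330 = 2328)
1/R(-2006, sqrt(316 + 393)) = 1/2328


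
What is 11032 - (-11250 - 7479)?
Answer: 29761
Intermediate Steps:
11032 - (-11250 - 7479) = 11032 - 1*(-18729) = 11032 + 18729 = 29761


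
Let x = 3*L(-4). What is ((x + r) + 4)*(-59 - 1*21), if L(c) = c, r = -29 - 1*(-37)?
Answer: 0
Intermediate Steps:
r = 8 (r = -29 + 37 = 8)
x = -12 (x = 3*(-4) = -12)
((x + r) + 4)*(-59 - 1*21) = ((-12 + 8) + 4)*(-59 - 1*21) = (-4 + 4)*(-59 - 21) = 0*(-80) = 0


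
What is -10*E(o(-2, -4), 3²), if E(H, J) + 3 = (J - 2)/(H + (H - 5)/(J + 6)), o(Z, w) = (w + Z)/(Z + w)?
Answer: -720/11 ≈ -65.455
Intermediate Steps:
o(Z, w) = 1 (o(Z, w) = (Z + w)/(Z + w) = 1)
E(H, J) = -3 + (-2 + J)/(H + (-5 + H)/(6 + J)) (E(H, J) = -3 + (J - 2)/(H + (H - 5)/(J + 6)) = -3 + (-2 + J)/(H + (-5 + H)/(6 + J)))
-10*E(o(-2, -4), 3²) = -10*(3 + (3²)² - 21*1 + 4*3² - 3*1*3²)/(-5 + 7*1 + 1*3²) = -10*(3 + 9² - 21 + 4*9 - 3*1*9)/(-5 + 7 + 1*9) = -10*(3 + 81 - 21 + 36 - 27)/(-5 + 7 + 9) = -10*72/11 = -720/11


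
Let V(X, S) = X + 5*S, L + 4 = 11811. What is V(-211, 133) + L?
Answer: 12261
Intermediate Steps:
L = 11807 (L = -4 + 11811 = 11807)
V(-211, 133) + L = (-211 + 5*133) + 11807 = (-211 + 665) + 11807 = 454 + 11807 = 12261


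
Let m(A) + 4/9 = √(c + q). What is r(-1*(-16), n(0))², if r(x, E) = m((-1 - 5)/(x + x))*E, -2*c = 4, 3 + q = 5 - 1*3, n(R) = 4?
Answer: -3632/81 - 128*I*√3/9 ≈ -44.839 - 24.634*I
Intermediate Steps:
q = -1 (q = -3 + (5 - 1*3) = -3 + (5 - 3) = -3 + 2 = -1)
c = -2 (c = -½*4 = -2)
m(A) = -4/9 + I*√3 (m(A) = -4/9 + √(-2 - 1) = -4/9 + √(-3) = -4/9 + I*√3)
r(x, E) = E*(-4/9 + I*√3) (r(x, E) = (-4/9 + I*√3)*E = E*(-4/9 + I*√3))
r(-1*(-16), n(0))² = ((⅑)*4*(-4 + 9*I*√3))² = (-16/9 + 4*I*√3)²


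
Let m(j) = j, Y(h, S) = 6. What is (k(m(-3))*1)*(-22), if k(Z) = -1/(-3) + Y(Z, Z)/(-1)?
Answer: 374/3 ≈ 124.67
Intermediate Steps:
k(Z) = -17/3 (k(Z) = -1/(-3) + 6/(-1) = -1*(-1/3) + 6*(-1) = 1/3 - 6 = -17/3)
(k(m(-3))*1)*(-22) = -17/3*1*(-22) = -17/3*(-22) = 374/3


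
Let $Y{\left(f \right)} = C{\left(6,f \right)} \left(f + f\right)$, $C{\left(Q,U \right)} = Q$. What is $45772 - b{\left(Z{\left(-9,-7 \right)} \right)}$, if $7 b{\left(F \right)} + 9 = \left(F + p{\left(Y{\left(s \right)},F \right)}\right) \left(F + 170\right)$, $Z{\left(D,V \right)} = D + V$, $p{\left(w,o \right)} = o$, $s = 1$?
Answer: $\frac{325341}{7} \approx 46477.0$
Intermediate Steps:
$Y{\left(f \right)} = 12 f$ ($Y{\left(f \right)} = 6 \left(f + f\right) = 6 \cdot 2 f = 12 f$)
$b{\left(F \right)} = - \frac{9}{7} + \frac{2 F \left(170 + F\right)}{7}$ ($b{\left(F \right)} = - \frac{9}{7} + \frac{\left(F + F\right) \left(F + 170\right)}{7} = - \frac{9}{7} + \frac{2 F \left(170 + F\right)}{7}$)
$45772 - b{\left(Z{\left(-9,-7 \right)} \right)} = 45772 - \left(- \frac{9}{7} + \frac{2 \left(-9 - 7\right)^{2}}{7} + \frac{340 \left(-9 - 7\right)}{7}\right) = 45772 - \left(- \frac{9}{7} + \frac{2 \left(-16\right)^{2}}{7} + \frac{340}{7} \left(-16\right)\right) = 45772 - \left(- \frac{9}{7} + \frac{2}{7} \cdot 256 - \frac{5440}{7}\right) = 45772 - \left(- \frac{9}{7} + \frac{512}{7} - \frac{5440}{7}\right) = 45772 - - \frac{4937}{7} = 45772 + \frac{4937}{7} = \frac{325341}{7}$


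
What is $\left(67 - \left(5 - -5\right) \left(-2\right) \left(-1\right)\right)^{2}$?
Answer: $2209$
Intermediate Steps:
$\left(67 - \left(5 - -5\right) \left(-2\right) \left(-1\right)\right)^{2} = \left(67 - \left(5 + 5\right) \left(-2\right) \left(-1\right)\right)^{2} = \left(67 - 10 \left(-2\right) \left(-1\right)\right)^{2} = \left(67 - \left(-20\right) \left(-1\right)\right)^{2} = \left(67 - 20\right)^{2} = 47^{2} = 2209$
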